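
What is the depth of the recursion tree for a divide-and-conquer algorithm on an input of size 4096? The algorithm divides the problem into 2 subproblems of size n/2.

For divide and conquer with division factor 2:

Problem sizes at each level:
Level 0: 4096
Level 1: 2048
Level 2: 1024
Level 3: 512
Level 4: 256
Level 5: 128
Level 6: 64
Level 7: 32
Level 8: 16
Level 9: 8
Level 10: 4
Level 11: 2
Level 12: 1

The root is level 0 and the size-1 base case is level 12 (the tree spans levels 0 through 12, i.e. 13 levels counting the root), so the depth is the number of divisions: log_2(4096) = 12

The recursion tree depth is log_2(4096) = 12. At each level, the problem size is divided by 2, so it takes 12 divisions to reduce to a base case of size 1. The algorithm makes 2 recursive calls at each level.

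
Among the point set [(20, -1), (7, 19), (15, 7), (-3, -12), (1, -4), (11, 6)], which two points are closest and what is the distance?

Computing all pairwise distances among 6 points:

d((20, -1), (7, 19)) = 23.8537
d((20, -1), (15, 7)) = 9.434
d((20, -1), (-3, -12)) = 25.4951
d((20, -1), (1, -4)) = 19.2354
d((20, -1), (11, 6)) = 11.4018
d((7, 19), (15, 7)) = 14.4222
d((7, 19), (-3, -12)) = 32.573
d((7, 19), (1, -4)) = 23.7697
d((7, 19), (11, 6)) = 13.6015
d((15, 7), (-3, -12)) = 26.1725
d((15, 7), (1, -4)) = 17.8045
d((15, 7), (11, 6)) = 4.1231 <-- minimum
d((-3, -12), (1, -4)) = 8.9443
d((-3, -12), (11, 6)) = 22.8035
d((1, -4), (11, 6)) = 14.1421

Closest pair: (15, 7) and (11, 6) with distance 4.1231

The closest pair is (15, 7) and (11, 6) with Euclidean distance 4.1231. For 6 points, brute-force pairwise comparison is shown above. For large n, the divide-and-conquer algorithm (sort by x, recurse on halves, check the dividing strip) achieves O(n log n).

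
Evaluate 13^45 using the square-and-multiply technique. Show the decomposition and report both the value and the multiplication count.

Computing 13^45 by squaring (build up from 13^1; each line after the first costs one multiplication):

13^1 = 13
13^2 = (13^1)^2 = 13^2 = 169
13^4 = (13^2)^2 = 169^2 = 28561
13^5 = 13 * 13^4 = 13 * 28561 = 371293
13^10 = (13^5)^2 = 371293^2 = 137858491849
13^11 = 13 * 13^10 = 13 * 137858491849 = 1792160394037
13^22 = (13^11)^2 = 1792160394037^2 = 3211838877954855105157369
13^44 = (13^22)^2 = 3211838877954855105157369^2 = 10315908977942302627204470186314316211062255002161
13^45 = 13 * 13^44 = 13 * 10315908977942302627204470186314316211062255002161 = 134106816713249934153658112422086110743809315028093

Result: 134106816713249934153658112422086110743809315028093
Multiplications needed: 8 (8 lines after 13^1)

13^45 = 134106816713249934153658112422086110743809315028093. Using exponentiation by squaring, this requires 8 multiplications. The key idea: if the exponent is even, square the half-power; if odd, multiply by the base once.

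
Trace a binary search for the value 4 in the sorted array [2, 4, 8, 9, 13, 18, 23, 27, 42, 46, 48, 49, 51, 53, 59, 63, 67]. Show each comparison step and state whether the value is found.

Binary search for 4 in [2, 4, 8, 9, 13, 18, 23, 27, 42, 46, 48, 49, 51, 53, 59, 63, 67]:

lo=0, hi=16, mid=8, arr[mid]=42 -> 42 > 4, search left half
lo=0, hi=7, mid=3, arr[mid]=9 -> 9 > 4, search left half
lo=0, hi=2, mid=1, arr[mid]=4 -> Found target at index 1!

Binary search finds 4 at index 1 after 3 comparisons. The search repeatedly halves the search space by comparing with the middle element.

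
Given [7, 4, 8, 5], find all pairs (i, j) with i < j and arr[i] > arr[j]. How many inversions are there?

Finding inversions in [7, 4, 8, 5]:

(0, 1): arr[0]=7 > arr[1]=4
(0, 3): arr[0]=7 > arr[3]=5
(2, 3): arr[2]=8 > arr[3]=5

Total inversions: 3

The array has 3 inversion(s): (0,1), (0,3), (2,3). Each pair (i,j) satisfies i < j and arr[i] > arr[j].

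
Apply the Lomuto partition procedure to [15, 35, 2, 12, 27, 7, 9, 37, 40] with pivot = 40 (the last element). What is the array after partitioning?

Lomuto partition with pivot = 40:

Initial array: [15, 35, 2, 12, 27, 7, 9, 37, 40]

arr[0]=15 <= 40: swap with position 0, array becomes [15, 35, 2, 12, 27, 7, 9, 37, 40]
arr[1]=35 <= 40: swap with position 1, array becomes [15, 35, 2, 12, 27, 7, 9, 37, 40]
arr[2]=2 <= 40: swap with position 2, array becomes [15, 35, 2, 12, 27, 7, 9, 37, 40]
arr[3]=12 <= 40: swap with position 3, array becomes [15, 35, 2, 12, 27, 7, 9, 37, 40]
arr[4]=27 <= 40: swap with position 4, array becomes [15, 35, 2, 12, 27, 7, 9, 37, 40]
arr[5]=7 <= 40: swap with position 5, array becomes [15, 35, 2, 12, 27, 7, 9, 37, 40]
arr[6]=9 <= 40: swap with position 6, array becomes [15, 35, 2, 12, 27, 7, 9, 37, 40]
arr[7]=37 <= 40: swap with position 7, array becomes [15, 35, 2, 12, 27, 7, 9, 37, 40]

Place pivot at position 8: [15, 35, 2, 12, 27, 7, 9, 37, 40]
Pivot position: 8

After partitioning with pivot 40, the array becomes [15, 35, 2, 12, 27, 7, 9, 37, 40]. The pivot is placed at index 8. All elements to the left of the pivot are <= 40, and all elements to the right are > 40.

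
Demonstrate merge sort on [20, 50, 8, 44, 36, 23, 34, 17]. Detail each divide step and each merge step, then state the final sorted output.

Merge sort trace:

Split: [20, 50, 8, 44, 36, 23, 34, 17] -> [20, 50, 8, 44] and [36, 23, 34, 17]
  Split: [20, 50, 8, 44] -> [20, 50] and [8, 44]
    Split: [20, 50] -> [20] and [50]
    Merge: [20] + [50] -> [20, 50]
    Split: [8, 44] -> [8] and [44]
    Merge: [8] + [44] -> [8, 44]
  Merge: [20, 50] + [8, 44] -> [8, 20, 44, 50]
  Split: [36, 23, 34, 17] -> [36, 23] and [34, 17]
    Split: [36, 23] -> [36] and [23]
    Merge: [36] + [23] -> [23, 36]
    Split: [34, 17] -> [34] and [17]
    Merge: [34] + [17] -> [17, 34]
  Merge: [23, 36] + [17, 34] -> [17, 23, 34, 36]
Merge: [8, 20, 44, 50] + [17, 23, 34, 36] -> [8, 17, 20, 23, 34, 36, 44, 50]

Final sorted array: [8, 17, 20, 23, 34, 36, 44, 50]

The merge sort proceeds by recursively splitting the array and merging sorted halves.
After all merges, the sorted array is [8, 17, 20, 23, 34, 36, 44, 50].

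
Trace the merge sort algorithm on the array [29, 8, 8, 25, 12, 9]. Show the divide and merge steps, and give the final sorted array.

Merge sort trace:

Split: [29, 8, 8, 25, 12, 9] -> [29, 8, 8] and [25, 12, 9]
  Split: [29, 8, 8] -> [29] and [8, 8]
    Split: [8, 8] -> [8] and [8]
    Merge: [8] + [8] -> [8, 8]
  Merge: [29] + [8, 8] -> [8, 8, 29]
  Split: [25, 12, 9] -> [25] and [12, 9]
    Split: [12, 9] -> [12] and [9]
    Merge: [12] + [9] -> [9, 12]
  Merge: [25] + [9, 12] -> [9, 12, 25]
Merge: [8, 8, 29] + [9, 12, 25] -> [8, 8, 9, 12, 25, 29]

Final sorted array: [8, 8, 9, 12, 25, 29]

The merge sort proceeds by recursively splitting the array and merging sorted halves.
After all merges, the sorted array is [8, 8, 9, 12, 25, 29].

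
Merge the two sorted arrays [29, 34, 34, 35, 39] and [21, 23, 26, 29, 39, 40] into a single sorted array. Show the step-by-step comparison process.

Merging process:

Compare 29 vs 21: take 21 from right. Merged: [21]
Compare 29 vs 23: take 23 from right. Merged: [21, 23]
Compare 29 vs 26: take 26 from right. Merged: [21, 23, 26]
Compare 29 vs 29: take 29 from left. Merged: [21, 23, 26, 29]
Compare 34 vs 29: take 29 from right. Merged: [21, 23, 26, 29, 29]
Compare 34 vs 39: take 34 from left. Merged: [21, 23, 26, 29, 29, 34]
Compare 34 vs 39: take 34 from left. Merged: [21, 23, 26, 29, 29, 34, 34]
Compare 35 vs 39: take 35 from left. Merged: [21, 23, 26, 29, 29, 34, 34, 35]
Compare 39 vs 39: take 39 from left. Merged: [21, 23, 26, 29, 29, 34, 34, 35, 39]
Append remaining from right: [39, 40]. Merged: [21, 23, 26, 29, 29, 34, 34, 35, 39, 39, 40]

Final merged array: [21, 23, 26, 29, 29, 34, 34, 35, 39, 39, 40]
Total comparisons: 9

The merged array is [21, 23, 26, 29, 29, 34, 34, 35, 39, 39, 40], requiring 9 comparisons. The merge step runs in O(n) time where n is the total number of elements.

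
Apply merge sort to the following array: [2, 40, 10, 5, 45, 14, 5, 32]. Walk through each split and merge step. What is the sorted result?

Merge sort trace:

Split: [2, 40, 10, 5, 45, 14, 5, 32] -> [2, 40, 10, 5] and [45, 14, 5, 32]
  Split: [2, 40, 10, 5] -> [2, 40] and [10, 5]
    Split: [2, 40] -> [2] and [40]
    Merge: [2] + [40] -> [2, 40]
    Split: [10, 5] -> [10] and [5]
    Merge: [10] + [5] -> [5, 10]
  Merge: [2, 40] + [5, 10] -> [2, 5, 10, 40]
  Split: [45, 14, 5, 32] -> [45, 14] and [5, 32]
    Split: [45, 14] -> [45] and [14]
    Merge: [45] + [14] -> [14, 45]
    Split: [5, 32] -> [5] and [32]
    Merge: [5] + [32] -> [5, 32]
  Merge: [14, 45] + [5, 32] -> [5, 14, 32, 45]
Merge: [2, 5, 10, 40] + [5, 14, 32, 45] -> [2, 5, 5, 10, 14, 32, 40, 45]

Final sorted array: [2, 5, 5, 10, 14, 32, 40, 45]

The merge sort proceeds by recursively splitting the array and merging sorted halves.
After all merges, the sorted array is [2, 5, 5, 10, 14, 32, 40, 45].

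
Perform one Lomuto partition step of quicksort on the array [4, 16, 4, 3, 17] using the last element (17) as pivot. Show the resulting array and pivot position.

Lomuto partition with pivot = 17:

Initial array: [4, 16, 4, 3, 17]

arr[0]=4 <= 17: swap with position 0, array becomes [4, 16, 4, 3, 17]
arr[1]=16 <= 17: swap with position 1, array becomes [4, 16, 4, 3, 17]
arr[2]=4 <= 17: swap with position 2, array becomes [4, 16, 4, 3, 17]
arr[3]=3 <= 17: swap with position 3, array becomes [4, 16, 4, 3, 17]

Place pivot at position 4: [4, 16, 4, 3, 17]
Pivot position: 4

After partitioning with pivot 17, the array becomes [4, 16, 4, 3, 17]. The pivot is placed at index 4. All elements to the left of the pivot are <= 17, and all elements to the right are > 17.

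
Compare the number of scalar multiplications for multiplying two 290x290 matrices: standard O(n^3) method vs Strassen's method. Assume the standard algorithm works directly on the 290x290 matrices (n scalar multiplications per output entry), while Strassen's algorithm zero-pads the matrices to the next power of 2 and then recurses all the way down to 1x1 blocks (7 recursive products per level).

Matrix multiplication for 290x290 matrices:

Strassen's algorithm requires power-of-2 dimensions. Pad 290x290 to 512x512 (next power of 2).

Standard algorithm: 290^3 = 24389000 multiplications
Strassen's algorithm: 7^(log2(512)) = 7^9 = 40353607 multiplications
Difference: 24389000 - 40353607 = -15964607 (Strassen uses MORE here due to padding overhead — for small or just-over-power-of-2 n, padding can outweigh the per-level savings)

Standard: 24389000 multiplications (290^3). Strassen: 40353607 multiplications (7^9, after padding to 512x512). Strassen reduces 8 recursive multiplications to 7 at each level.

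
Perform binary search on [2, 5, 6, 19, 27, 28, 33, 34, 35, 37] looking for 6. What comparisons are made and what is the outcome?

Binary search for 6 in [2, 5, 6, 19, 27, 28, 33, 34, 35, 37]:

lo=0, hi=9, mid=4, arr[mid]=27 -> 27 > 6, search left half
lo=0, hi=3, mid=1, arr[mid]=5 -> 5 < 6, search right half
lo=2, hi=3, mid=2, arr[mid]=6 -> Found target at index 2!

Binary search finds 6 at index 2 after 3 comparisons. The search repeatedly halves the search space by comparing with the middle element.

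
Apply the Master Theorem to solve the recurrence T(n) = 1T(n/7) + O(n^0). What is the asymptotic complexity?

Master Theorem for T(n) = 1T(n/7) + O(n^0):

a = 1, b = 7, c = 0
log_b(a) = log_7(1) = 0.0000

Case 2: c = 0 = log_7(1) = 0.0000
T(n) = O(n^0 log n) = O(log n)

For T(n) = 1T(n/7) + O(n^0): log_7(1) = 0.0000. This is Case 2 of the Master Theorem (c = log_b(a), equal work at all levels), giving O(log n).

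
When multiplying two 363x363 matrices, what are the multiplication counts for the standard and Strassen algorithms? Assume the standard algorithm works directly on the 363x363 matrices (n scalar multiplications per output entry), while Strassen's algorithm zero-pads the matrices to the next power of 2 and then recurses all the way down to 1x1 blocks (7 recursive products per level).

Matrix multiplication for 363x363 matrices:

Strassen's algorithm requires power-of-2 dimensions. Pad 363x363 to 512x512 (next power of 2).

Standard algorithm: 363^3 = 47832147 multiplications
Strassen's algorithm: 7^(log2(512)) = 7^9 = 40353607 multiplications
Savings: 47832147 - 40353607 = 7478540 multiplications

Standard: 47832147 multiplications (363^3). Strassen: 40353607 multiplications (7^9, after padding to 512x512). Strassen reduces 8 recursive multiplications to 7 at each level.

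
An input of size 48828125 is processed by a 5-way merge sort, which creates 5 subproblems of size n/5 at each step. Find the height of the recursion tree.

For divide and conquer with division factor 5:

Problem sizes at each level:
Level 0: 48828125
Level 1: 9765625
Level 2: 1953125
Level 3: 390625
Level 4: 78125
Level 5: 15625
Level 6: 3125
Level 7: 625
Level 8: 125
Level 9: 25
Level 10: 5
Level 11: 1

The root is level 0 and the size-1 base case is level 11 (the tree spans levels 0 through 11, i.e. 12 levels counting the root), so the depth is the number of divisions: log_5(48828125) = 11

The recursion tree depth is log_5(48828125) = 11. At each level, the problem size is divided by 5, so it takes 11 divisions to reduce to a base case of size 1. The algorithm makes 5 recursive calls at each level.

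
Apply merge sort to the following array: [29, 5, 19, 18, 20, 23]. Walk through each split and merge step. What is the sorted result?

Merge sort trace:

Split: [29, 5, 19, 18, 20, 23] -> [29, 5, 19] and [18, 20, 23]
  Split: [29, 5, 19] -> [29] and [5, 19]
    Split: [5, 19] -> [5] and [19]
    Merge: [5] + [19] -> [5, 19]
  Merge: [29] + [5, 19] -> [5, 19, 29]
  Split: [18, 20, 23] -> [18] and [20, 23]
    Split: [20, 23] -> [20] and [23]
    Merge: [20] + [23] -> [20, 23]
  Merge: [18] + [20, 23] -> [18, 20, 23]
Merge: [5, 19, 29] + [18, 20, 23] -> [5, 18, 19, 20, 23, 29]

Final sorted array: [5, 18, 19, 20, 23, 29]

The merge sort proceeds by recursively splitting the array and merging sorted halves.
After all merges, the sorted array is [5, 18, 19, 20, 23, 29].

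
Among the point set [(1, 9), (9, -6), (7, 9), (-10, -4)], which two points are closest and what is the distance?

Computing all pairwise distances among 4 points:

d((1, 9), (9, -6)) = 17.0
d((1, 9), (7, 9)) = 6.0 <-- minimum
d((1, 9), (-10, -4)) = 17.0294
d((9, -6), (7, 9)) = 15.1327
d((9, -6), (-10, -4)) = 19.105
d((7, 9), (-10, -4)) = 21.4009

Closest pair: (1, 9) and (7, 9) with distance 6.0

The closest pair is (1, 9) and (7, 9) with Euclidean distance 6.0. For 4 points, brute-force pairwise comparison is shown above. For large n, the divide-and-conquer algorithm (sort by x, recurse on halves, check the dividing strip) achieves O(n log n).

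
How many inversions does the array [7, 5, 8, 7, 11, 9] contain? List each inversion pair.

Finding inversions in [7, 5, 8, 7, 11, 9]:

(0, 1): arr[0]=7 > arr[1]=5
(2, 3): arr[2]=8 > arr[3]=7
(4, 5): arr[4]=11 > arr[5]=9

Total inversions: 3

The array has 3 inversion(s): (0,1), (2,3), (4,5). Each pair (i,j) satisfies i < j and arr[i] > arr[j].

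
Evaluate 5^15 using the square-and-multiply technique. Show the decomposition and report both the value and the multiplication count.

Computing 5^15 by squaring (build up from 5^1; each line after the first costs one multiplication):

5^1 = 5
5^2 = (5^1)^2 = 5^2 = 25
5^3 = 5 * 5^2 = 5 * 25 = 125
5^6 = (5^3)^2 = 125^2 = 15625
5^7 = 5 * 5^6 = 5 * 15625 = 78125
5^14 = (5^7)^2 = 78125^2 = 6103515625
5^15 = 5 * 5^14 = 5 * 6103515625 = 30517578125

Result: 30517578125
Multiplications needed: 6 (6 lines after 5^1)

5^15 = 30517578125. Using exponentiation by squaring, this requires 6 multiplications. The key idea: if the exponent is even, square the half-power; if odd, multiply by the base once.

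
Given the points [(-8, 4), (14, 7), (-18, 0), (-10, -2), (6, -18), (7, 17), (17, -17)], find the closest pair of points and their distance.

Computing all pairwise distances among 7 points:

d((-8, 4), (14, 7)) = 22.2036
d((-8, 4), (-18, 0)) = 10.7703
d((-8, 4), (-10, -2)) = 6.3246 <-- minimum
d((-8, 4), (6, -18)) = 26.0768
d((-8, 4), (7, 17)) = 19.8494
d((-8, 4), (17, -17)) = 32.6497
d((14, 7), (-18, 0)) = 32.7567
d((14, 7), (-10, -2)) = 25.632
d((14, 7), (6, -18)) = 26.2488
d((14, 7), (7, 17)) = 12.2066
d((14, 7), (17, -17)) = 24.1868
d((-18, 0), (-10, -2)) = 8.2462
d((-18, 0), (6, -18)) = 30.0
d((-18, 0), (7, 17)) = 30.2324
d((-18, 0), (17, -17)) = 38.9102
d((-10, -2), (6, -18)) = 22.6274
d((-10, -2), (7, 17)) = 25.4951
d((-10, -2), (17, -17)) = 30.8869
d((6, -18), (7, 17)) = 35.0143
d((6, -18), (17, -17)) = 11.0454
d((7, 17), (17, -17)) = 35.4401

Closest pair: (-8, 4) and (-10, -2) with distance 6.3246

The closest pair is (-8, 4) and (-10, -2) with Euclidean distance 6.3246. For 7 points, brute-force pairwise comparison is shown above. For large n, the divide-and-conquer algorithm (sort by x, recurse on halves, check the dividing strip) achieves O(n log n).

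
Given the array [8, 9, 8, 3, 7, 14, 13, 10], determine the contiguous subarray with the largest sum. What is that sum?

Using Kadane's algorithm on [8, 9, 8, 3, 7, 14, 13, 10]:

Scanning through the array:
Position 1 (value 9): max_ending_here = 17, max_so_far = 17
Position 2 (value 8): max_ending_here = 25, max_so_far = 25
Position 3 (value 3): max_ending_here = 28, max_so_far = 28
Position 4 (value 7): max_ending_here = 35, max_so_far = 35
Position 5 (value 14): max_ending_here = 49, max_so_far = 49
Position 6 (value 13): max_ending_here = 62, max_so_far = 62
Position 7 (value 10): max_ending_here = 72, max_so_far = 72

Maximum subarray: [8, 9, 8, 3, 7, 14, 13, 10]
Maximum sum: 72

The maximum subarray is [8, 9, 8, 3, 7, 14, 13, 10] with sum 72. This subarray runs from index 0 to index 7.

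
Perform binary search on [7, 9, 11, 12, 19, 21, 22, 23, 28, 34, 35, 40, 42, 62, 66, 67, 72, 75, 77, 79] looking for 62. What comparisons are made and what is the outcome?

Binary search for 62 in [7, 9, 11, 12, 19, 21, 22, 23, 28, 34, 35, 40, 42, 62, 66, 67, 72, 75, 77, 79]:

lo=0, hi=19, mid=9, arr[mid]=34 -> 34 < 62, search right half
lo=10, hi=19, mid=14, arr[mid]=66 -> 66 > 62, search left half
lo=10, hi=13, mid=11, arr[mid]=40 -> 40 < 62, search right half
lo=12, hi=13, mid=12, arr[mid]=42 -> 42 < 62, search right half
lo=13, hi=13, mid=13, arr[mid]=62 -> Found target at index 13!

Binary search finds 62 at index 13 after 5 comparisons. The search repeatedly halves the search space by comparing with the middle element.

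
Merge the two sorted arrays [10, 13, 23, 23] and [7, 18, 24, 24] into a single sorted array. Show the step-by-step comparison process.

Merging process:

Compare 10 vs 7: take 7 from right. Merged: [7]
Compare 10 vs 18: take 10 from left. Merged: [7, 10]
Compare 13 vs 18: take 13 from left. Merged: [7, 10, 13]
Compare 23 vs 18: take 18 from right. Merged: [7, 10, 13, 18]
Compare 23 vs 24: take 23 from left. Merged: [7, 10, 13, 18, 23]
Compare 23 vs 24: take 23 from left. Merged: [7, 10, 13, 18, 23, 23]
Append remaining from right: [24, 24]. Merged: [7, 10, 13, 18, 23, 23, 24, 24]

Final merged array: [7, 10, 13, 18, 23, 23, 24, 24]
Total comparisons: 6

The merged array is [7, 10, 13, 18, 23, 23, 24, 24], requiring 6 comparisons. The merge step runs in O(n) time where n is the total number of elements.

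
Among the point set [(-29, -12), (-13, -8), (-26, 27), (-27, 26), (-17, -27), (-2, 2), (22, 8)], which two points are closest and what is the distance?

Computing all pairwise distances among 7 points:

d((-29, -12), (-13, -8)) = 16.4924
d((-29, -12), (-26, 27)) = 39.1152
d((-29, -12), (-27, 26)) = 38.0526
d((-29, -12), (-17, -27)) = 19.2094
d((-29, -12), (-2, 2)) = 30.4138
d((-29, -12), (22, 8)) = 54.7814
d((-13, -8), (-26, 27)) = 37.3363
d((-13, -8), (-27, 26)) = 36.7696
d((-13, -8), (-17, -27)) = 19.4165
d((-13, -8), (-2, 2)) = 14.8661
d((-13, -8), (22, 8)) = 38.4838
d((-26, 27), (-27, 26)) = 1.4142 <-- minimum
d((-26, 27), (-17, -27)) = 54.7449
d((-26, 27), (-2, 2)) = 34.6554
d((-26, 27), (22, 8)) = 51.6236
d((-27, 26), (-17, -27)) = 53.9351
d((-27, 26), (-2, 2)) = 34.6554
d((-27, 26), (22, 8)) = 52.2015
d((-17, -27), (-2, 2)) = 32.6497
d((-17, -27), (22, 8)) = 52.4023
d((-2, 2), (22, 8)) = 24.7386

Closest pair: (-26, 27) and (-27, 26) with distance 1.4142

The closest pair is (-26, 27) and (-27, 26) with Euclidean distance 1.4142. For 7 points, brute-force pairwise comparison is shown above. For large n, the divide-and-conquer algorithm (sort by x, recurse on halves, check the dividing strip) achieves O(n log n).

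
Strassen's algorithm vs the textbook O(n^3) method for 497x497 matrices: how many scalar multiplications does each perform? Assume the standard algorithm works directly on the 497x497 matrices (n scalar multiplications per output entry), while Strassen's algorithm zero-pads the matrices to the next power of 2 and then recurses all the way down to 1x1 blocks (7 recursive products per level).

Matrix multiplication for 497x497 matrices:

Strassen's algorithm requires power-of-2 dimensions. Pad 497x497 to 512x512 (next power of 2).

Standard algorithm: 497^3 = 122763473 multiplications
Strassen's algorithm: 7^(log2(512)) = 7^9 = 40353607 multiplications
Savings: 122763473 - 40353607 = 82409866 multiplications

Standard: 122763473 multiplications (497^3). Strassen: 40353607 multiplications (7^9, after padding to 512x512). Strassen reduces 8 recursive multiplications to 7 at each level.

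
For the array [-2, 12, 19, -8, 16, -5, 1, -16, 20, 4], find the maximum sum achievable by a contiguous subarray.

Using Kadane's algorithm on [-2, 12, 19, -8, 16, -5, 1, -16, 20, 4]:

Scanning through the array:
Position 1 (value 12): max_ending_here = 12, max_so_far = 12
Position 2 (value 19): max_ending_here = 31, max_so_far = 31
Position 3 (value -8): max_ending_here = 23, max_so_far = 31
Position 4 (value 16): max_ending_here = 39, max_so_far = 39
Position 5 (value -5): max_ending_here = 34, max_so_far = 39
Position 6 (value 1): max_ending_here = 35, max_so_far = 39
Position 7 (value -16): max_ending_here = 19, max_so_far = 39
Position 8 (value 20): max_ending_here = 39, max_so_far = 39
Position 9 (value 4): max_ending_here = 43, max_so_far = 43

Maximum subarray: [12, 19, -8, 16, -5, 1, -16, 20, 4]
Maximum sum: 43

The maximum subarray is [12, 19, -8, 16, -5, 1, -16, 20, 4] with sum 43. This subarray runs from index 1 to index 9.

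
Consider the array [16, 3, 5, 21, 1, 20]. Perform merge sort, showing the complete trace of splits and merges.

Merge sort trace:

Split: [16, 3, 5, 21, 1, 20] -> [16, 3, 5] and [21, 1, 20]
  Split: [16, 3, 5] -> [16] and [3, 5]
    Split: [3, 5] -> [3] and [5]
    Merge: [3] + [5] -> [3, 5]
  Merge: [16] + [3, 5] -> [3, 5, 16]
  Split: [21, 1, 20] -> [21] and [1, 20]
    Split: [1, 20] -> [1] and [20]
    Merge: [1] + [20] -> [1, 20]
  Merge: [21] + [1, 20] -> [1, 20, 21]
Merge: [3, 5, 16] + [1, 20, 21] -> [1, 3, 5, 16, 20, 21]

Final sorted array: [1, 3, 5, 16, 20, 21]

The merge sort proceeds by recursively splitting the array and merging sorted halves.
After all merges, the sorted array is [1, 3, 5, 16, 20, 21].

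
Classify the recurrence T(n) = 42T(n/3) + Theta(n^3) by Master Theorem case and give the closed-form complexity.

Master Theorem for T(n) = 42T(n/3) + O(n^3):

a = 42, b = 3, c = 3
log_b(a) = log_3(42) = 3.4022

Case 1: c = 3 < log_3(42) = 3.4022
T(n) = O(n^(log_3 42))

For T(n) = 42T(n/3) + O(n^3): log_3(42) = 3.4022. This is Case 1 of the Master Theorem (c < log_b(a), work dominated by leaves), giving O(n^(log_3 42)).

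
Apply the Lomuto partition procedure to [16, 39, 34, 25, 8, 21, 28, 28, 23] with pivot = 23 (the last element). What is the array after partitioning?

Lomuto partition with pivot = 23:

Initial array: [16, 39, 34, 25, 8, 21, 28, 28, 23]

arr[0]=16 <= 23: swap with position 0, array becomes [16, 39, 34, 25, 8, 21, 28, 28, 23]
arr[1]=39 > 23: no swap
arr[2]=34 > 23: no swap
arr[3]=25 > 23: no swap
arr[4]=8 <= 23: swap with position 1, array becomes [16, 8, 34, 25, 39, 21, 28, 28, 23]
arr[5]=21 <= 23: swap with position 2, array becomes [16, 8, 21, 25, 39, 34, 28, 28, 23]
arr[6]=28 > 23: no swap
arr[7]=28 > 23: no swap

Place pivot at position 3: [16, 8, 21, 23, 39, 34, 28, 28, 25]
Pivot position: 3

After partitioning with pivot 23, the array becomes [16, 8, 21, 23, 39, 34, 28, 28, 25]. The pivot is placed at index 3. All elements to the left of the pivot are <= 23, and all elements to the right are > 23.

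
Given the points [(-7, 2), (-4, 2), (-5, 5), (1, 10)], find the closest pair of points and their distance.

Computing all pairwise distances among 4 points:

d((-7, 2), (-4, 2)) = 3.0 <-- minimum
d((-7, 2), (-5, 5)) = 3.6056
d((-7, 2), (1, 10)) = 11.3137
d((-4, 2), (-5, 5)) = 3.1623
d((-4, 2), (1, 10)) = 9.434
d((-5, 5), (1, 10)) = 7.8102

Closest pair: (-7, 2) and (-4, 2) with distance 3.0

The closest pair is (-7, 2) and (-4, 2) with Euclidean distance 3.0. For 4 points, brute-force pairwise comparison is shown above. For large n, the divide-and-conquer algorithm (sort by x, recurse on halves, check the dividing strip) achieves O(n log n).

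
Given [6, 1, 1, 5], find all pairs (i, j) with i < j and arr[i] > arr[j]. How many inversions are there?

Finding inversions in [6, 1, 1, 5]:

(0, 1): arr[0]=6 > arr[1]=1
(0, 2): arr[0]=6 > arr[2]=1
(0, 3): arr[0]=6 > arr[3]=5

Total inversions: 3

The array has 3 inversion(s): (0,1), (0,2), (0,3). Each pair (i,j) satisfies i < j and arr[i] > arr[j].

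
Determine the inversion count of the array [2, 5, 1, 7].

Finding inversions in [2, 5, 1, 7]:

(0, 2): arr[0]=2 > arr[2]=1
(1, 2): arr[1]=5 > arr[2]=1

Total inversions: 2

The array has 2 inversion(s): (0,2), (1,2). Each pair (i,j) satisfies i < j and arr[i] > arr[j].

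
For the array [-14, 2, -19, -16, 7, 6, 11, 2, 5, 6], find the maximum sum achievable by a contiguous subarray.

Using Kadane's algorithm on [-14, 2, -19, -16, 7, 6, 11, 2, 5, 6]:

Scanning through the array:
Position 1 (value 2): max_ending_here = 2, max_so_far = 2
Position 2 (value -19): max_ending_here = -17, max_so_far = 2
Position 3 (value -16): max_ending_here = -16, max_so_far = 2
Position 4 (value 7): max_ending_here = 7, max_so_far = 7
Position 5 (value 6): max_ending_here = 13, max_so_far = 13
Position 6 (value 11): max_ending_here = 24, max_so_far = 24
Position 7 (value 2): max_ending_here = 26, max_so_far = 26
Position 8 (value 5): max_ending_here = 31, max_so_far = 31
Position 9 (value 6): max_ending_here = 37, max_so_far = 37

Maximum subarray: [7, 6, 11, 2, 5, 6]
Maximum sum: 37

The maximum subarray is [7, 6, 11, 2, 5, 6] with sum 37. This subarray runs from index 4 to index 9.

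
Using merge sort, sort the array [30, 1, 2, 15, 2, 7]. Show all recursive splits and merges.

Merge sort trace:

Split: [30, 1, 2, 15, 2, 7] -> [30, 1, 2] and [15, 2, 7]
  Split: [30, 1, 2] -> [30] and [1, 2]
    Split: [1, 2] -> [1] and [2]
    Merge: [1] + [2] -> [1, 2]
  Merge: [30] + [1, 2] -> [1, 2, 30]
  Split: [15, 2, 7] -> [15] and [2, 7]
    Split: [2, 7] -> [2] and [7]
    Merge: [2] + [7] -> [2, 7]
  Merge: [15] + [2, 7] -> [2, 7, 15]
Merge: [1, 2, 30] + [2, 7, 15] -> [1, 2, 2, 7, 15, 30]

Final sorted array: [1, 2, 2, 7, 15, 30]

The merge sort proceeds by recursively splitting the array and merging sorted halves.
After all merges, the sorted array is [1, 2, 2, 7, 15, 30].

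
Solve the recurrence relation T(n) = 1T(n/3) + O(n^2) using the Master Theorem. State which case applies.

Master Theorem for T(n) = 1T(n/3) + O(n^2):

a = 1, b = 3, c = 2
log_b(a) = log_3(1) = 0.0000

Case 3: c = 2 > log_3(1) = 0.0000
T(n) = O(n^2) = O(n^2)

For T(n) = 1T(n/3) + O(n^2): log_3(1) = 0.0000. This is Case 3 of the Master Theorem (c > log_b(a), work dominated by root), giving O(n^2).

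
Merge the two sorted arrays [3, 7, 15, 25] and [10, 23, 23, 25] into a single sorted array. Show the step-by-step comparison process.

Merging process:

Compare 3 vs 10: take 3 from left. Merged: [3]
Compare 7 vs 10: take 7 from left. Merged: [3, 7]
Compare 15 vs 10: take 10 from right. Merged: [3, 7, 10]
Compare 15 vs 23: take 15 from left. Merged: [3, 7, 10, 15]
Compare 25 vs 23: take 23 from right. Merged: [3, 7, 10, 15, 23]
Compare 25 vs 23: take 23 from right. Merged: [3, 7, 10, 15, 23, 23]
Compare 25 vs 25: take 25 from left. Merged: [3, 7, 10, 15, 23, 23, 25]
Append remaining from right: [25]. Merged: [3, 7, 10, 15, 23, 23, 25, 25]

Final merged array: [3, 7, 10, 15, 23, 23, 25, 25]
Total comparisons: 7

The merged array is [3, 7, 10, 15, 23, 23, 25, 25], requiring 7 comparisons. The merge step runs in O(n) time where n is the total number of elements.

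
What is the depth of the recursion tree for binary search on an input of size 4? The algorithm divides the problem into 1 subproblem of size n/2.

For divide and conquer with division factor 2:

Problem sizes at each level:
Level 0: 4
Level 1: 2
Level 2: 1

The root is level 0 and the size-1 base case is level 2 (the tree spans levels 0 through 2, i.e. 3 levels counting the root), so the depth is the number of divisions: log_2(4) = 2

The recursion tree depth is log_2(4) = 2. At each level, the problem size is divided by 2, so it takes 2 divisions to reduce to a base case of size 1. The algorithm makes 1 recursive call at each level.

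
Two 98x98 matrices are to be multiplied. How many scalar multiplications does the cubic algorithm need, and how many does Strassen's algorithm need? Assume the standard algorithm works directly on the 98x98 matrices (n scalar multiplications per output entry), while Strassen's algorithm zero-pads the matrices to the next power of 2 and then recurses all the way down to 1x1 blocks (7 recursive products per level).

Matrix multiplication for 98x98 matrices:

Strassen's algorithm requires power-of-2 dimensions. Pad 98x98 to 128x128 (next power of 2).

Standard algorithm: 98^3 = 941192 multiplications
Strassen's algorithm: 7^(log2(128)) = 7^7 = 823543 multiplications
Savings: 941192 - 823543 = 117649 multiplications

Standard: 941192 multiplications (98^3). Strassen: 823543 multiplications (7^7, after padding to 128x128). Strassen reduces 8 recursive multiplications to 7 at each level.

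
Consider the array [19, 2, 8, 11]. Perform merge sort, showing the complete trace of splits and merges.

Merge sort trace:

Split: [19, 2, 8, 11] -> [19, 2] and [8, 11]
  Split: [19, 2] -> [19] and [2]
  Merge: [19] + [2] -> [2, 19]
  Split: [8, 11] -> [8] and [11]
  Merge: [8] + [11] -> [8, 11]
Merge: [2, 19] + [8, 11] -> [2, 8, 11, 19]

Final sorted array: [2, 8, 11, 19]

The merge sort proceeds by recursively splitting the array and merging sorted halves.
After all merges, the sorted array is [2, 8, 11, 19].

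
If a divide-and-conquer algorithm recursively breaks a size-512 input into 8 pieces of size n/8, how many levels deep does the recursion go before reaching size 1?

For divide and conquer with division factor 8:

Problem sizes at each level:
Level 0: 512
Level 1: 64
Level 2: 8
Level 3: 1

The root is level 0 and the size-1 base case is level 3 (the tree spans levels 0 through 3, i.e. 4 levels counting the root), so the depth is the number of divisions: log_8(512) = 3

The recursion tree depth is log_8(512) = 3. At each level, the problem size is divided by 8, so it takes 3 divisions to reduce to a base case of size 1. The algorithm makes 8 recursive calls at each level.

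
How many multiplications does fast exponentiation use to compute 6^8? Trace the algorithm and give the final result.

Computing 6^8 by squaring (build up from 6^1; each line after the first costs one multiplication):

6^1 = 6
6^2 = (6^1)^2 = 6^2 = 36
6^4 = (6^2)^2 = 36^2 = 1296
6^8 = (6^4)^2 = 1296^2 = 1679616

Result: 1679616
Multiplications needed: 3 (3 lines after 6^1)

6^8 = 1679616. Using exponentiation by squaring, this requires 3 multiplications. The key idea: if the exponent is even, square the half-power; if odd, multiply by the base once.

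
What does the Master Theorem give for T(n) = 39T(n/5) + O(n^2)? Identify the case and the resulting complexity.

Master Theorem for T(n) = 39T(n/5) + O(n^2):

a = 39, b = 5, c = 2
log_b(a) = log_5(39) = 2.2763

Case 1: c = 2 < log_5(39) = 2.2763
T(n) = O(n^(log_5 39))

For T(n) = 39T(n/5) + O(n^2): log_5(39) = 2.2763. This is Case 1 of the Master Theorem (c < log_b(a), work dominated by leaves), giving O(n^(log_5 39)).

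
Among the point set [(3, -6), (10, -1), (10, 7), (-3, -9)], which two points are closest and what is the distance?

Computing all pairwise distances among 4 points:

d((3, -6), (10, -1)) = 8.6023
d((3, -6), (10, 7)) = 14.7648
d((3, -6), (-3, -9)) = 6.7082 <-- minimum
d((10, -1), (10, 7)) = 8.0
d((10, -1), (-3, -9)) = 15.2643
d((10, 7), (-3, -9)) = 20.6155

Closest pair: (3, -6) and (-3, -9) with distance 6.7082

The closest pair is (3, -6) and (-3, -9) with Euclidean distance 6.7082. For 4 points, brute-force pairwise comparison is shown above. For large n, the divide-and-conquer algorithm (sort by x, recurse on halves, check the dividing strip) achieves O(n log n).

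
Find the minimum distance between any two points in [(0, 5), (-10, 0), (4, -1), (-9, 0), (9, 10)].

Computing all pairwise distances among 5 points:

d((0, 5), (-10, 0)) = 11.1803
d((0, 5), (4, -1)) = 7.2111
d((0, 5), (-9, 0)) = 10.2956
d((0, 5), (9, 10)) = 10.2956
d((-10, 0), (4, -1)) = 14.0357
d((-10, 0), (-9, 0)) = 1.0 <-- minimum
d((-10, 0), (9, 10)) = 21.4709
d((4, -1), (-9, 0)) = 13.0384
d((4, -1), (9, 10)) = 12.083
d((-9, 0), (9, 10)) = 20.5913

Closest pair: (-10, 0) and (-9, 0) with distance 1.0

The closest pair is (-10, 0) and (-9, 0) with Euclidean distance 1.0. For 5 points, brute-force pairwise comparison is shown above. For large n, the divide-and-conquer algorithm (sort by x, recurse on halves, check the dividing strip) achieves O(n log n).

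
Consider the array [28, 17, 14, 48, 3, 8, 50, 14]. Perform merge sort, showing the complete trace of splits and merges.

Merge sort trace:

Split: [28, 17, 14, 48, 3, 8, 50, 14] -> [28, 17, 14, 48] and [3, 8, 50, 14]
  Split: [28, 17, 14, 48] -> [28, 17] and [14, 48]
    Split: [28, 17] -> [28] and [17]
    Merge: [28] + [17] -> [17, 28]
    Split: [14, 48] -> [14] and [48]
    Merge: [14] + [48] -> [14, 48]
  Merge: [17, 28] + [14, 48] -> [14, 17, 28, 48]
  Split: [3, 8, 50, 14] -> [3, 8] and [50, 14]
    Split: [3, 8] -> [3] and [8]
    Merge: [3] + [8] -> [3, 8]
    Split: [50, 14] -> [50] and [14]
    Merge: [50] + [14] -> [14, 50]
  Merge: [3, 8] + [14, 50] -> [3, 8, 14, 50]
Merge: [14, 17, 28, 48] + [3, 8, 14, 50] -> [3, 8, 14, 14, 17, 28, 48, 50]

Final sorted array: [3, 8, 14, 14, 17, 28, 48, 50]

The merge sort proceeds by recursively splitting the array and merging sorted halves.
After all merges, the sorted array is [3, 8, 14, 14, 17, 28, 48, 50].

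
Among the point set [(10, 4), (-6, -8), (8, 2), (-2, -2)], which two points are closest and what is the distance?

Computing all pairwise distances among 4 points:

d((10, 4), (-6, -8)) = 20.0
d((10, 4), (8, 2)) = 2.8284 <-- minimum
d((10, 4), (-2, -2)) = 13.4164
d((-6, -8), (8, 2)) = 17.2047
d((-6, -8), (-2, -2)) = 7.2111
d((8, 2), (-2, -2)) = 10.7703

Closest pair: (10, 4) and (8, 2) with distance 2.8284

The closest pair is (10, 4) and (8, 2) with Euclidean distance 2.8284. For 4 points, brute-force pairwise comparison is shown above. For large n, the divide-and-conquer algorithm (sort by x, recurse on halves, check the dividing strip) achieves O(n log n).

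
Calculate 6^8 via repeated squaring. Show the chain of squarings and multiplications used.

Computing 6^8 by squaring (build up from 6^1; each line after the first costs one multiplication):

6^1 = 6
6^2 = (6^1)^2 = 6^2 = 36
6^4 = (6^2)^2 = 36^2 = 1296
6^8 = (6^4)^2 = 1296^2 = 1679616

Result: 1679616
Multiplications needed: 3 (3 lines after 6^1)

6^8 = 1679616. Using exponentiation by squaring, this requires 3 multiplications. The key idea: if the exponent is even, square the half-power; if odd, multiply by the base once.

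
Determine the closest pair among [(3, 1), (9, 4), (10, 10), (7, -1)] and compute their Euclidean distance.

Computing all pairwise distances among 4 points:

d((3, 1), (9, 4)) = 6.7082
d((3, 1), (10, 10)) = 11.4018
d((3, 1), (7, -1)) = 4.4721 <-- minimum
d((9, 4), (10, 10)) = 6.0828
d((9, 4), (7, -1)) = 5.3852
d((10, 10), (7, -1)) = 11.4018

Closest pair: (3, 1) and (7, -1) with distance 4.4721

The closest pair is (3, 1) and (7, -1) with Euclidean distance 4.4721. For 4 points, brute-force pairwise comparison is shown above. For large n, the divide-and-conquer algorithm (sort by x, recurse on halves, check the dividing strip) achieves O(n log n).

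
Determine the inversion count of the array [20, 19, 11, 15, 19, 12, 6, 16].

Finding inversions in [20, 19, 11, 15, 19, 12, 6, 16]:

(0, 1): arr[0]=20 > arr[1]=19
(0, 2): arr[0]=20 > arr[2]=11
(0, 3): arr[0]=20 > arr[3]=15
(0, 4): arr[0]=20 > arr[4]=19
(0, 5): arr[0]=20 > arr[5]=12
(0, 6): arr[0]=20 > arr[6]=6
(0, 7): arr[0]=20 > arr[7]=16
(1, 2): arr[1]=19 > arr[2]=11
(1, 3): arr[1]=19 > arr[3]=15
(1, 5): arr[1]=19 > arr[5]=12
(1, 6): arr[1]=19 > arr[6]=6
(1, 7): arr[1]=19 > arr[7]=16
(2, 6): arr[2]=11 > arr[6]=6
(3, 5): arr[3]=15 > arr[5]=12
(3, 6): arr[3]=15 > arr[6]=6
(4, 5): arr[4]=19 > arr[5]=12
(4, 6): arr[4]=19 > arr[6]=6
(4, 7): arr[4]=19 > arr[7]=16
(5, 6): arr[5]=12 > arr[6]=6

Total inversions: 19

The array has 19 inversion(s): (0,1), (0,2), (0,3), (0,4), (0,5), (0,6), (0,7), (1,2), (1,3), (1,5), (1,6), (1,7), (2,6), (3,5), (3,6), (4,5), (4,6), (4,7), (5,6). Each pair (i,j) satisfies i < j and arr[i] > arr[j].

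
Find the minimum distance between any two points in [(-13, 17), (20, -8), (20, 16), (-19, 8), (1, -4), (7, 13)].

Computing all pairwise distances among 6 points:

d((-13, 17), (20, -8)) = 41.4005
d((-13, 17), (20, 16)) = 33.0151
d((-13, 17), (-19, 8)) = 10.8167 <-- minimum
d((-13, 17), (1, -4)) = 25.2389
d((-13, 17), (7, 13)) = 20.3961
d((20, -8), (20, 16)) = 24.0
d((20, -8), (-19, 8)) = 42.1545
d((20, -8), (1, -4)) = 19.4165
d((20, -8), (7, 13)) = 24.6982
d((20, 16), (-19, 8)) = 39.8121
d((20, 16), (1, -4)) = 27.5862
d((20, 16), (7, 13)) = 13.3417
d((-19, 8), (1, -4)) = 23.3238
d((-19, 8), (7, 13)) = 26.4764
d((1, -4), (7, 13)) = 18.0278

Closest pair: (-13, 17) and (-19, 8) with distance 10.8167

The closest pair is (-13, 17) and (-19, 8) with Euclidean distance 10.8167. For 6 points, brute-force pairwise comparison is shown above. For large n, the divide-and-conquer algorithm (sort by x, recurse on halves, check the dividing strip) achieves O(n log n).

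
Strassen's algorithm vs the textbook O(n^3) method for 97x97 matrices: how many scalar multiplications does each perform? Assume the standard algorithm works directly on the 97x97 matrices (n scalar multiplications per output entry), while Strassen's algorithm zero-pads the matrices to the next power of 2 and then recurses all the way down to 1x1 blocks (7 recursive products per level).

Matrix multiplication for 97x97 matrices:

Strassen's algorithm requires power-of-2 dimensions. Pad 97x97 to 128x128 (next power of 2).

Standard algorithm: 97^3 = 912673 multiplications
Strassen's algorithm: 7^(log2(128)) = 7^7 = 823543 multiplications
Savings: 912673 - 823543 = 89130 multiplications

Standard: 912673 multiplications (97^3). Strassen: 823543 multiplications (7^7, after padding to 128x128). Strassen reduces 8 recursive multiplications to 7 at each level.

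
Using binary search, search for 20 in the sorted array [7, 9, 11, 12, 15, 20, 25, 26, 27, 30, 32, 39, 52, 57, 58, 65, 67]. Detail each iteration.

Binary search for 20 in [7, 9, 11, 12, 15, 20, 25, 26, 27, 30, 32, 39, 52, 57, 58, 65, 67]:

lo=0, hi=16, mid=8, arr[mid]=27 -> 27 > 20, search left half
lo=0, hi=7, mid=3, arr[mid]=12 -> 12 < 20, search right half
lo=4, hi=7, mid=5, arr[mid]=20 -> Found target at index 5!

Binary search finds 20 at index 5 after 3 comparisons. The search repeatedly halves the search space by comparing with the middle element.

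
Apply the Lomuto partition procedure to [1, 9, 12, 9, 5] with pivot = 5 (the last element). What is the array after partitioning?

Lomuto partition with pivot = 5:

Initial array: [1, 9, 12, 9, 5]

arr[0]=1 <= 5: swap with position 0, array becomes [1, 9, 12, 9, 5]
arr[1]=9 > 5: no swap
arr[2]=12 > 5: no swap
arr[3]=9 > 5: no swap

Place pivot at position 1: [1, 5, 12, 9, 9]
Pivot position: 1

After partitioning with pivot 5, the array becomes [1, 5, 12, 9, 9]. The pivot is placed at index 1. All elements to the left of the pivot are <= 5, and all elements to the right are > 5.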